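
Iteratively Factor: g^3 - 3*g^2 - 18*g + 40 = (g + 4)*(g^2 - 7*g + 10) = (g - 5)*(g + 4)*(g - 2)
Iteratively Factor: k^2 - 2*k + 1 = (k - 1)*(k - 1)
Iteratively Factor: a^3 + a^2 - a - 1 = (a + 1)*(a^2 - 1) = (a - 1)*(a + 1)*(a + 1)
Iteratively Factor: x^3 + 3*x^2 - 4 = (x - 1)*(x^2 + 4*x + 4) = (x - 1)*(x + 2)*(x + 2)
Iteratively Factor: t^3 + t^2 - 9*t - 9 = (t + 3)*(t^2 - 2*t - 3) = (t - 3)*(t + 3)*(t + 1)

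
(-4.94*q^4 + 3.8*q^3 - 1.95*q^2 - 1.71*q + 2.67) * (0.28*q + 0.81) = -1.3832*q^5 - 2.9374*q^4 + 2.532*q^3 - 2.0583*q^2 - 0.6375*q + 2.1627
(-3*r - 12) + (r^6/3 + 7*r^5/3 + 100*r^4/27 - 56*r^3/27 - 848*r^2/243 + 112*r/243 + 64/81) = r^6/3 + 7*r^5/3 + 100*r^4/27 - 56*r^3/27 - 848*r^2/243 - 617*r/243 - 908/81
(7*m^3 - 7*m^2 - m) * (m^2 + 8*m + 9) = 7*m^5 + 49*m^4 + 6*m^3 - 71*m^2 - 9*m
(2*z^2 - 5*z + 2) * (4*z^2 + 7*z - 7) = 8*z^4 - 6*z^3 - 41*z^2 + 49*z - 14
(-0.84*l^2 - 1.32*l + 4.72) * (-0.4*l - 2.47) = 0.336*l^3 + 2.6028*l^2 + 1.3724*l - 11.6584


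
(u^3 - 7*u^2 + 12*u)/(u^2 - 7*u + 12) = u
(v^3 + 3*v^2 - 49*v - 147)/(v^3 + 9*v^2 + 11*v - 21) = (v - 7)/(v - 1)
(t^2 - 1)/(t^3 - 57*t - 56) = (t - 1)/(t^2 - t - 56)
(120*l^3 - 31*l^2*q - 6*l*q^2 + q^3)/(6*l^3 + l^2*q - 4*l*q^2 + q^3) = (-40*l^2 - 3*l*q + q^2)/(-2*l^2 - l*q + q^2)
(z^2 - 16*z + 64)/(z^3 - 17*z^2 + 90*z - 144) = (z - 8)/(z^2 - 9*z + 18)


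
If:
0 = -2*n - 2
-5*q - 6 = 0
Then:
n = -1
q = -6/5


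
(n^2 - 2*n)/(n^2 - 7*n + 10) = n/(n - 5)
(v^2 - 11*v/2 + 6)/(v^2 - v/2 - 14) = (2*v - 3)/(2*v + 7)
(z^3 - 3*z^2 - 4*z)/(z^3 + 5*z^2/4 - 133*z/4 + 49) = 4*z*(z + 1)/(4*z^2 + 21*z - 49)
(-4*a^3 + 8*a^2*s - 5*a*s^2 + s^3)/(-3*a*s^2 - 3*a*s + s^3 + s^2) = (4*a^3 - 8*a^2*s + 5*a*s^2 - s^3)/(s*(3*a*s + 3*a - s^2 - s))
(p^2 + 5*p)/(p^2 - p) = (p + 5)/(p - 1)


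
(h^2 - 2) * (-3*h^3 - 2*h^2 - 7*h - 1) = -3*h^5 - 2*h^4 - h^3 + 3*h^2 + 14*h + 2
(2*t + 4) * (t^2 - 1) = 2*t^3 + 4*t^2 - 2*t - 4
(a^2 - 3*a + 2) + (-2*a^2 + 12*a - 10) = -a^2 + 9*a - 8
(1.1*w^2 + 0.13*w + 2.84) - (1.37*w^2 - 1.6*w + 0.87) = -0.27*w^2 + 1.73*w + 1.97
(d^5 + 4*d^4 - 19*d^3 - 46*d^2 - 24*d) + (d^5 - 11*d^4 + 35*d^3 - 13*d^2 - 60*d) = 2*d^5 - 7*d^4 + 16*d^3 - 59*d^2 - 84*d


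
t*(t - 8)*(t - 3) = t^3 - 11*t^2 + 24*t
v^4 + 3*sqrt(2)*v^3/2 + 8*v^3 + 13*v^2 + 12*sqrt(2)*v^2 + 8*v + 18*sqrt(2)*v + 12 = (v + 2)*(v + 6)*(v + sqrt(2)/2)*(v + sqrt(2))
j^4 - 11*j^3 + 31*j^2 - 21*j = j*(j - 7)*(j - 3)*(j - 1)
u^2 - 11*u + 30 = (u - 6)*(u - 5)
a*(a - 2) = a^2 - 2*a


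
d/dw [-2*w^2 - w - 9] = -4*w - 1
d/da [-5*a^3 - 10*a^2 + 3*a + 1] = -15*a^2 - 20*a + 3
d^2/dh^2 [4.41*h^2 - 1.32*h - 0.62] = 8.82000000000000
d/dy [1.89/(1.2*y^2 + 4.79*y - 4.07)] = (-4.536*y - 9.0531)/(1.2*y^2 + 4.79*y - 4.07)^2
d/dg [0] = 0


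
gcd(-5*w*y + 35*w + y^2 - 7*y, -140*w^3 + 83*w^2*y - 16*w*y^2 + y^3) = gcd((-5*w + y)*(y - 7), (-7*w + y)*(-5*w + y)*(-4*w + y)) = -5*w + y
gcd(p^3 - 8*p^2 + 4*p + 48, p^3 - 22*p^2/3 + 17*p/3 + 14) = p - 6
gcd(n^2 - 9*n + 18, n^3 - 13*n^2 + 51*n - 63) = n - 3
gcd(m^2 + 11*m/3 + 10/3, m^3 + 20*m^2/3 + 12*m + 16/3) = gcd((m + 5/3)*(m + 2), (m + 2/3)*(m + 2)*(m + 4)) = m + 2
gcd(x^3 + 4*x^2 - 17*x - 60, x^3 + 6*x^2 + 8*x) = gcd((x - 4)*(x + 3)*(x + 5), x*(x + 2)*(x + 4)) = 1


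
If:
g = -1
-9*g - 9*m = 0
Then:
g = -1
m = 1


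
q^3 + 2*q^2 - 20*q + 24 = (q - 2)^2*(q + 6)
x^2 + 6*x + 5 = (x + 1)*(x + 5)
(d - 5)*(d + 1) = d^2 - 4*d - 5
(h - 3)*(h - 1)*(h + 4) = h^3 - 13*h + 12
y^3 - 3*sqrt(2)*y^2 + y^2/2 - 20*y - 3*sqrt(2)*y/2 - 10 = (y + 1/2)*(y - 5*sqrt(2))*(y + 2*sqrt(2))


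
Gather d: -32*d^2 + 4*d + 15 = -32*d^2 + 4*d + 15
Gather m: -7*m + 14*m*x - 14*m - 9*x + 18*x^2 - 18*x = m*(14*x - 21) + 18*x^2 - 27*x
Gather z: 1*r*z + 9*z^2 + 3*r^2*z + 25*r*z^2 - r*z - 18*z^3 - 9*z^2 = 3*r^2*z + 25*r*z^2 - 18*z^3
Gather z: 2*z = 2*z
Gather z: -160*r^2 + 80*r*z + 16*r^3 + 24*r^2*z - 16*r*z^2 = 16*r^3 - 160*r^2 - 16*r*z^2 + z*(24*r^2 + 80*r)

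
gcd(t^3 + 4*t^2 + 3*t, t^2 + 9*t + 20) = 1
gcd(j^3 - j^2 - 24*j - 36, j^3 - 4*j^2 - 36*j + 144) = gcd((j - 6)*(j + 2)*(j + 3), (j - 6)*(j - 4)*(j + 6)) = j - 6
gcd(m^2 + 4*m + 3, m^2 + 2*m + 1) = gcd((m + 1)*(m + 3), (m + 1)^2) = m + 1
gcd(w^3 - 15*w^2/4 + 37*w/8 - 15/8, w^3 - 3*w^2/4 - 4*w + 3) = 1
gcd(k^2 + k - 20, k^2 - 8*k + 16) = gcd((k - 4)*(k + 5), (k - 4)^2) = k - 4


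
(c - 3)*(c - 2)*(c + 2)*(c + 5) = c^4 + 2*c^3 - 19*c^2 - 8*c + 60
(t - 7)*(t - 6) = t^2 - 13*t + 42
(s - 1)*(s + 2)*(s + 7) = s^3 + 8*s^2 + 5*s - 14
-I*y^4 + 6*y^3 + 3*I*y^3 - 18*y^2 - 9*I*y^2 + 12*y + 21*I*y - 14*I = (y - 2)*(y - I)*(y + 7*I)*(-I*y + I)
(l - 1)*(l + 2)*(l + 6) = l^3 + 7*l^2 + 4*l - 12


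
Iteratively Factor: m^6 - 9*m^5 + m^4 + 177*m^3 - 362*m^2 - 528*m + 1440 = (m + 2)*(m^5 - 11*m^4 + 23*m^3 + 131*m^2 - 624*m + 720) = (m - 4)*(m + 2)*(m^4 - 7*m^3 - 5*m^2 + 111*m - 180) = (m - 4)*(m + 2)*(m + 4)*(m^3 - 11*m^2 + 39*m - 45) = (m - 5)*(m - 4)*(m + 2)*(m + 4)*(m^2 - 6*m + 9) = (m - 5)*(m - 4)*(m - 3)*(m + 2)*(m + 4)*(m - 3)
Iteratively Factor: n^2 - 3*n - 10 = (n + 2)*(n - 5)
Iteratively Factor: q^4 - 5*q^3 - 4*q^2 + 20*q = (q + 2)*(q^3 - 7*q^2 + 10*q) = (q - 2)*(q + 2)*(q^2 - 5*q) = q*(q - 2)*(q + 2)*(q - 5)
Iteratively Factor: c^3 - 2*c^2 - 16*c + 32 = (c - 2)*(c^2 - 16) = (c - 4)*(c - 2)*(c + 4)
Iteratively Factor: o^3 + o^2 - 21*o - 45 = (o + 3)*(o^2 - 2*o - 15) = (o - 5)*(o + 3)*(o + 3)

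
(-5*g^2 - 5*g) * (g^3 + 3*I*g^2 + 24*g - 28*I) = -5*g^5 - 5*g^4 - 15*I*g^4 - 120*g^3 - 15*I*g^3 - 120*g^2 + 140*I*g^2 + 140*I*g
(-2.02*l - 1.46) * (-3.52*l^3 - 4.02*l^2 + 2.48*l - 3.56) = 7.1104*l^4 + 13.2596*l^3 + 0.859599999999999*l^2 + 3.5704*l + 5.1976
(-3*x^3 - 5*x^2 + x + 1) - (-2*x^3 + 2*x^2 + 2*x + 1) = -x^3 - 7*x^2 - x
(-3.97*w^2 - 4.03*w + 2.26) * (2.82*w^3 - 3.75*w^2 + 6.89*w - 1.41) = -11.1954*w^5 + 3.5229*w^4 - 5.8676*w^3 - 30.644*w^2 + 21.2537*w - 3.1866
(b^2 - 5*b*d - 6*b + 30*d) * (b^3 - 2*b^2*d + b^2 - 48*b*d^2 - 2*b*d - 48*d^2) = b^5 - 7*b^4*d - 5*b^4 - 38*b^3*d^2 + 35*b^3*d - 6*b^3 + 240*b^2*d^3 + 190*b^2*d^2 + 42*b^2*d - 1200*b*d^3 + 228*b*d^2 - 1440*d^3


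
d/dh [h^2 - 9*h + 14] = 2*h - 9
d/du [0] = 0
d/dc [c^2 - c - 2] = 2*c - 1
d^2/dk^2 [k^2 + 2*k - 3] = 2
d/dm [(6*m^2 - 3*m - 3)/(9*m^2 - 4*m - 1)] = 3*(m^2 + 14*m - 3)/(81*m^4 - 72*m^3 - 2*m^2 + 8*m + 1)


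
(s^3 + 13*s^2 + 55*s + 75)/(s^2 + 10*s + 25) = s + 3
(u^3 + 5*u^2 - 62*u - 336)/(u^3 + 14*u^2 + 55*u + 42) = (u - 8)/(u + 1)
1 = 1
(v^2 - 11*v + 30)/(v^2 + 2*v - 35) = (v - 6)/(v + 7)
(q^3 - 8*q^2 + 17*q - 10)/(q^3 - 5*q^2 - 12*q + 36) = (q^2 - 6*q + 5)/(q^2 - 3*q - 18)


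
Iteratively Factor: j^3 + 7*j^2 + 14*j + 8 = (j + 1)*(j^2 + 6*j + 8) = (j + 1)*(j + 2)*(j + 4)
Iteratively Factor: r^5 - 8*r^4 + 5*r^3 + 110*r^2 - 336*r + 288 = (r - 3)*(r^4 - 5*r^3 - 10*r^2 + 80*r - 96) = (r - 4)*(r - 3)*(r^3 - r^2 - 14*r + 24) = (r - 4)*(r - 3)*(r + 4)*(r^2 - 5*r + 6) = (r - 4)*(r - 3)^2*(r + 4)*(r - 2)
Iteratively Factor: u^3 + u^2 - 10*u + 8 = (u + 4)*(u^2 - 3*u + 2) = (u - 2)*(u + 4)*(u - 1)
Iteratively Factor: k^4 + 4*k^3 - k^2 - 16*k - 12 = (k + 1)*(k^3 + 3*k^2 - 4*k - 12) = (k + 1)*(k + 3)*(k^2 - 4) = (k + 1)*(k + 2)*(k + 3)*(k - 2)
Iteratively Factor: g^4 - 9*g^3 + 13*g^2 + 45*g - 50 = (g - 5)*(g^3 - 4*g^2 - 7*g + 10) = (g - 5)*(g + 2)*(g^2 - 6*g + 5) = (g - 5)^2*(g + 2)*(g - 1)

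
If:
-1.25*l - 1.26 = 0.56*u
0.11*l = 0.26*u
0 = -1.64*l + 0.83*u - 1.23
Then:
No Solution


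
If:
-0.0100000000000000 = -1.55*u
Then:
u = 0.01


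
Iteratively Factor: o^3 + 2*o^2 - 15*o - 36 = (o + 3)*(o^2 - o - 12) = (o - 4)*(o + 3)*(o + 3)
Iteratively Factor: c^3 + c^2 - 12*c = (c)*(c^2 + c - 12) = c*(c - 3)*(c + 4)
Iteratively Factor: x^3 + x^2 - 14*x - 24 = (x - 4)*(x^2 + 5*x + 6) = (x - 4)*(x + 2)*(x + 3)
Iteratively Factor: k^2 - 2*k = (k)*(k - 2)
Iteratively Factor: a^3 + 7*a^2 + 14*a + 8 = (a + 2)*(a^2 + 5*a + 4) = (a + 2)*(a + 4)*(a + 1)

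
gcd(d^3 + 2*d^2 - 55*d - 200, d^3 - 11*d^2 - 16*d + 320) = d^2 - 3*d - 40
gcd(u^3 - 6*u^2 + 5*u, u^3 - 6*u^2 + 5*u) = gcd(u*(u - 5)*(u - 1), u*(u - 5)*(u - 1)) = u^3 - 6*u^2 + 5*u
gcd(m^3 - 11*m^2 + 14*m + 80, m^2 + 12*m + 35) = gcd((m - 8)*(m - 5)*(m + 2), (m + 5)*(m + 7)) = 1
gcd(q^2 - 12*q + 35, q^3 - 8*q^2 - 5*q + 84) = q - 7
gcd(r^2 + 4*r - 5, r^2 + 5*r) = r + 5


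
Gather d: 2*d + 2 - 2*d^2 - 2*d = 2 - 2*d^2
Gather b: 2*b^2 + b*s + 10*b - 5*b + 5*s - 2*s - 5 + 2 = 2*b^2 + b*(s + 5) + 3*s - 3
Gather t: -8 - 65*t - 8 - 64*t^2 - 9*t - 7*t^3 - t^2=-7*t^3 - 65*t^2 - 74*t - 16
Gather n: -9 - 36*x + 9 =-36*x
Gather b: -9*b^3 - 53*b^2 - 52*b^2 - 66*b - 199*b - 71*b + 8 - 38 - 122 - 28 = -9*b^3 - 105*b^2 - 336*b - 180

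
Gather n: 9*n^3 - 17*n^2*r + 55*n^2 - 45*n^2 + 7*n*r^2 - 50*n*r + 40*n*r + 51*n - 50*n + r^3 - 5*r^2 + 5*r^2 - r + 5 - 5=9*n^3 + n^2*(10 - 17*r) + n*(7*r^2 - 10*r + 1) + r^3 - r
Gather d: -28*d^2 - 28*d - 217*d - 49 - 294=-28*d^2 - 245*d - 343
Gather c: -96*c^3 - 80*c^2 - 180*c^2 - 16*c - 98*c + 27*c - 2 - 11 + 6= -96*c^3 - 260*c^2 - 87*c - 7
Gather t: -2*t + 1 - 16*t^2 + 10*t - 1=-16*t^2 + 8*t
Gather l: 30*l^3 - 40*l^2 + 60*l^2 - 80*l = 30*l^3 + 20*l^2 - 80*l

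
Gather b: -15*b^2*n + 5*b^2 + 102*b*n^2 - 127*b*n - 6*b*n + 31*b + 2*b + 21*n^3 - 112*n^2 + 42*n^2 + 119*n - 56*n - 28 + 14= b^2*(5 - 15*n) + b*(102*n^2 - 133*n + 33) + 21*n^3 - 70*n^2 + 63*n - 14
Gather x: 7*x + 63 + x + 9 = 8*x + 72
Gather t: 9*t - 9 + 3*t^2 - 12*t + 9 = 3*t^2 - 3*t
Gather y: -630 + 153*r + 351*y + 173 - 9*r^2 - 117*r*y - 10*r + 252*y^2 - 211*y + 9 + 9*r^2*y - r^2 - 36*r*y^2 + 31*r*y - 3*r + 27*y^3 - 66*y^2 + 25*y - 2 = -10*r^2 + 140*r + 27*y^3 + y^2*(186 - 36*r) + y*(9*r^2 - 86*r + 165) - 450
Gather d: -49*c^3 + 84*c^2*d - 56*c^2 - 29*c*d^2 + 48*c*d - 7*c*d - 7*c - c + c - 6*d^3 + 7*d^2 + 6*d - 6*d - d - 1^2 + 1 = -49*c^3 - 56*c^2 - 7*c - 6*d^3 + d^2*(7 - 29*c) + d*(84*c^2 + 41*c - 1)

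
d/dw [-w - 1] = -1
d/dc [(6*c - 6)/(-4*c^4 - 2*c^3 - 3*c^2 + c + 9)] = 6*(-4*c^4 - 2*c^3 - 3*c^2 + c + (c - 1)*(16*c^3 + 6*c^2 + 6*c - 1) + 9)/(4*c^4 + 2*c^3 + 3*c^2 - c - 9)^2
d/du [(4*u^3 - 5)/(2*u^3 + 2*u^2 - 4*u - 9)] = 2*(4*u^4 - 16*u^3 - 39*u^2 + 10*u - 10)/(4*u^6 + 8*u^5 - 12*u^4 - 52*u^3 - 20*u^2 + 72*u + 81)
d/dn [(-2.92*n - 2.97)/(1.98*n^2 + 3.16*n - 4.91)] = (5.7816*n^2 + 11.7612*n + 23.7224)/(3.9204*n^4 + 12.5136*n^3 - 9.458*n^2 - 31.0312*n + 24.1081)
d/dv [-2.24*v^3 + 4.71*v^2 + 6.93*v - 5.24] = -6.72*v^2 + 9.42*v + 6.93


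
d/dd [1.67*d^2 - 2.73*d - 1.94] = 3.34*d - 2.73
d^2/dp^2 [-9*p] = 0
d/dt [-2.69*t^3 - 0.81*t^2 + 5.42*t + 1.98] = -8.07*t^2 - 1.62*t + 5.42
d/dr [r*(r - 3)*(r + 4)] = 3*r^2 + 2*r - 12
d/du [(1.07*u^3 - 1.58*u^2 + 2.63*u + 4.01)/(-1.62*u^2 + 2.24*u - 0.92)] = (-1.7334*u^4 + 4.7936*u^3 - 2.2318*u^2 + 15.8996*u - 11.402)/(2.6244*u^4 - 7.2576*u^3 + 7.9984*u^2 - 4.1216*u + 0.8464)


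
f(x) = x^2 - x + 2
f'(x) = 2*x - 1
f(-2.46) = 10.51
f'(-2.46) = -5.92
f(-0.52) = 2.79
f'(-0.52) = -2.04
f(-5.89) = 42.58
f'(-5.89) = -12.78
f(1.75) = 3.31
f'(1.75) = 2.50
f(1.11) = 2.12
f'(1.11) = 1.22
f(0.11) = 1.90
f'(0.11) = -0.78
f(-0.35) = 2.47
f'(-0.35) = -1.70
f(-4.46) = 26.35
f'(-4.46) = -9.92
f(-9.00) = 92.00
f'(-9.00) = -19.00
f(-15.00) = 242.00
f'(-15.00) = -31.00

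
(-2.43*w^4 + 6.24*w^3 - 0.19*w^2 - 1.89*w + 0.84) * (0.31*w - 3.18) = -0.7533*w^5 + 9.6618*w^4 - 19.9021*w^3 + 0.0183000000000001*w^2 + 6.2706*w - 2.6712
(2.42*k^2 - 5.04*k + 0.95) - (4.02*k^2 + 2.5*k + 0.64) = -1.6*k^2 - 7.54*k + 0.31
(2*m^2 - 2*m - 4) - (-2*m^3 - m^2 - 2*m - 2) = 2*m^3 + 3*m^2 - 2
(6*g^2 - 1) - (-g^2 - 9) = 7*g^2 + 8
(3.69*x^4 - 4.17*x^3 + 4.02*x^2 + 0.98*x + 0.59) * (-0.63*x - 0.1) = -2.3247*x^5 + 2.2581*x^4 - 2.1156*x^3 - 1.0194*x^2 - 0.4697*x - 0.059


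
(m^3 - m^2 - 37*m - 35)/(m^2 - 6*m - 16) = (-m^3 + m^2 + 37*m + 35)/(-m^2 + 6*m + 16)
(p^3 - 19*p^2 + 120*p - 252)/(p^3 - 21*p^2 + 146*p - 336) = (p - 6)/(p - 8)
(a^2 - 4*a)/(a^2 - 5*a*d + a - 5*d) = a*(a - 4)/(a^2 - 5*a*d + a - 5*d)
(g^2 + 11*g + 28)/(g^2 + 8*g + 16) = (g + 7)/(g + 4)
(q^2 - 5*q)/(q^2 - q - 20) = q/(q + 4)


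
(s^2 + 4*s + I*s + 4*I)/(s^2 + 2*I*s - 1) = (s + 4)/(s + I)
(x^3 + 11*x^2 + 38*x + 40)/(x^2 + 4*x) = x + 7 + 10/x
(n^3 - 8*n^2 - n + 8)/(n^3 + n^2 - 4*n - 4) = (n^2 - 9*n + 8)/(n^2 - 4)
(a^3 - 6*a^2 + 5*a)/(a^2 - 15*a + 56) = a*(a^2 - 6*a + 5)/(a^2 - 15*a + 56)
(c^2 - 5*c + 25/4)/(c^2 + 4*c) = (c^2 - 5*c + 25/4)/(c*(c + 4))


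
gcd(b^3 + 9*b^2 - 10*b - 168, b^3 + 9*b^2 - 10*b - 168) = b^3 + 9*b^2 - 10*b - 168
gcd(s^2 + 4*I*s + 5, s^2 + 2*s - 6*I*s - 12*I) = 1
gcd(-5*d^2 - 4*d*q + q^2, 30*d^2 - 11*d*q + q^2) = -5*d + q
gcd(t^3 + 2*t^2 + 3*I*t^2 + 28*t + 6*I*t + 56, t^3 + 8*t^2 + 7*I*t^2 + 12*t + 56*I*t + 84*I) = t^2 + t*(2 + 7*I) + 14*I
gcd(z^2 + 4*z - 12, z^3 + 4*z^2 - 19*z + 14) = z - 2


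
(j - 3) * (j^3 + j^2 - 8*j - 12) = j^4 - 2*j^3 - 11*j^2 + 12*j + 36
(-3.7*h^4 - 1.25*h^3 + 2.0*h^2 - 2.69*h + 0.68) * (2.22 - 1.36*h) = 5.032*h^5 - 6.514*h^4 - 5.495*h^3 + 8.0984*h^2 - 6.8966*h + 1.5096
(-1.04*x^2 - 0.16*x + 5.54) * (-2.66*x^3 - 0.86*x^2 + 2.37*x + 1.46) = 2.7664*x^5 + 1.32*x^4 - 17.0636*x^3 - 6.662*x^2 + 12.8962*x + 8.0884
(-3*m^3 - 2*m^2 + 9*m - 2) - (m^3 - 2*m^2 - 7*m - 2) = -4*m^3 + 16*m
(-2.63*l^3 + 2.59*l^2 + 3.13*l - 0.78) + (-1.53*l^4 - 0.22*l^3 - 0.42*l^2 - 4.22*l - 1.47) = -1.53*l^4 - 2.85*l^3 + 2.17*l^2 - 1.09*l - 2.25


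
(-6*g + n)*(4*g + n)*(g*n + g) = -24*g^3*n - 24*g^3 - 2*g^2*n^2 - 2*g^2*n + g*n^3 + g*n^2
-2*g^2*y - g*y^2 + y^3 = y*(-2*g + y)*(g + y)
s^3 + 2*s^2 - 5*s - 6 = (s - 2)*(s + 1)*(s + 3)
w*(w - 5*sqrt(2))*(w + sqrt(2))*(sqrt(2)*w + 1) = sqrt(2)*w^4 - 7*w^3 - 14*sqrt(2)*w^2 - 10*w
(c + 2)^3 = c^3 + 6*c^2 + 12*c + 8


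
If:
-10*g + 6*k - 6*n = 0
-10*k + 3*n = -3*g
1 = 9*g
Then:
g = 1/9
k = -2/63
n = -41/189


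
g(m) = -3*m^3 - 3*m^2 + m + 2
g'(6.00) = -359.00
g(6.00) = -748.00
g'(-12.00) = -1223.00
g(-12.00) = 4742.00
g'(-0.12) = 1.59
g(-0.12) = 1.84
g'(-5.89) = -275.89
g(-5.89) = 505.04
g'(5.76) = -332.16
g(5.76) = -665.08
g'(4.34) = -194.56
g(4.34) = -295.41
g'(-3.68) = -98.80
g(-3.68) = 107.20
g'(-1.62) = -12.90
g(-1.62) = 5.26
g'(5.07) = -260.76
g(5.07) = -461.02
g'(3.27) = -114.86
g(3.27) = -131.71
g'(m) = -9*m^2 - 6*m + 1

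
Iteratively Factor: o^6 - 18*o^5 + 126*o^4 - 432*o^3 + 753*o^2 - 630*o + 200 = (o - 1)*(o^5 - 17*o^4 + 109*o^3 - 323*o^2 + 430*o - 200) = (o - 1)^2*(o^4 - 16*o^3 + 93*o^2 - 230*o + 200) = (o - 5)*(o - 1)^2*(o^3 - 11*o^2 + 38*o - 40) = (o - 5)*(o - 4)*(o - 1)^2*(o^2 - 7*o + 10) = (o - 5)*(o - 4)*(o - 2)*(o - 1)^2*(o - 5)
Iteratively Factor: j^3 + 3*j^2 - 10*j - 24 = (j - 3)*(j^2 + 6*j + 8) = (j - 3)*(j + 2)*(j + 4)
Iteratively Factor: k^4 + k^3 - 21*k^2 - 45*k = (k - 5)*(k^3 + 6*k^2 + 9*k) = (k - 5)*(k + 3)*(k^2 + 3*k) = (k - 5)*(k + 3)^2*(k)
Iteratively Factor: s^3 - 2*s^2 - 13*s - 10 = (s + 2)*(s^2 - 4*s - 5) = (s - 5)*(s + 2)*(s + 1)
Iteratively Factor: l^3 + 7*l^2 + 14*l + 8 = (l + 1)*(l^2 + 6*l + 8) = (l + 1)*(l + 4)*(l + 2)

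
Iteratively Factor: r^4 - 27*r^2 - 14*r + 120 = (r + 3)*(r^3 - 3*r^2 - 18*r + 40) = (r + 3)*(r + 4)*(r^2 - 7*r + 10) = (r - 2)*(r + 3)*(r + 4)*(r - 5)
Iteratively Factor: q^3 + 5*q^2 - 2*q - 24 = (q + 3)*(q^2 + 2*q - 8) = (q + 3)*(q + 4)*(q - 2)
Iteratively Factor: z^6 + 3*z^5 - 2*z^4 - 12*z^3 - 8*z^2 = (z)*(z^5 + 3*z^4 - 2*z^3 - 12*z^2 - 8*z) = z*(z + 2)*(z^4 + z^3 - 4*z^2 - 4*z) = z*(z - 2)*(z + 2)*(z^3 + 3*z^2 + 2*z) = z*(z - 2)*(z + 1)*(z + 2)*(z^2 + 2*z) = z^2*(z - 2)*(z + 1)*(z + 2)*(z + 2)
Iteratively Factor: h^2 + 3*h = (h)*(h + 3)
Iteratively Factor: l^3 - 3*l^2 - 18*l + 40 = (l - 2)*(l^2 - l - 20) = (l - 2)*(l + 4)*(l - 5)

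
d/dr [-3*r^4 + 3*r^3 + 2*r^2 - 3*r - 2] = -12*r^3 + 9*r^2 + 4*r - 3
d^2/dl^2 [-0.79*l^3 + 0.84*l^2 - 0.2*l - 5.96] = 1.68 - 4.74*l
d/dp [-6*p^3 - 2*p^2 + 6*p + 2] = -18*p^2 - 4*p + 6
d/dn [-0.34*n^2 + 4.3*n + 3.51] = 4.3 - 0.68*n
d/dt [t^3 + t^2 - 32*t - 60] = 3*t^2 + 2*t - 32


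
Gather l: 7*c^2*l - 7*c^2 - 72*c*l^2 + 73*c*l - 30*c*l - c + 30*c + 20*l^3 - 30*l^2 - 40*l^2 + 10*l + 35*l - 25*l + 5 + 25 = -7*c^2 + 29*c + 20*l^3 + l^2*(-72*c - 70) + l*(7*c^2 + 43*c + 20) + 30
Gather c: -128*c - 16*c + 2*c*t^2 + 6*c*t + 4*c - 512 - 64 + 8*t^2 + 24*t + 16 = c*(2*t^2 + 6*t - 140) + 8*t^2 + 24*t - 560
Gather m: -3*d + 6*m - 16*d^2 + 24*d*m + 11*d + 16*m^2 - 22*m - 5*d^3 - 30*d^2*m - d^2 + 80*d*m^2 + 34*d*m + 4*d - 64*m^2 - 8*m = -5*d^3 - 17*d^2 + 12*d + m^2*(80*d - 48) + m*(-30*d^2 + 58*d - 24)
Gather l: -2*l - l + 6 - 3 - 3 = -3*l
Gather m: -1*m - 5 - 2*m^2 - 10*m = -2*m^2 - 11*m - 5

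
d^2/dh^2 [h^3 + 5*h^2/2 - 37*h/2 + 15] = 6*h + 5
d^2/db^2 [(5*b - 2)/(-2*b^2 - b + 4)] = 2*(-(4*b + 1)^2*(5*b - 2) + (30*b + 1)*(2*b^2 + b - 4))/(2*b^2 + b - 4)^3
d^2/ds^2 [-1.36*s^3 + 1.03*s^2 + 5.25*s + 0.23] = 2.06 - 8.16*s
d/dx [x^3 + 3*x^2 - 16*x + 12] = 3*x^2 + 6*x - 16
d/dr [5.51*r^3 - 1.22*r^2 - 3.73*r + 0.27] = 16.53*r^2 - 2.44*r - 3.73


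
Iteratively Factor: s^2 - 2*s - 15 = (s + 3)*(s - 5)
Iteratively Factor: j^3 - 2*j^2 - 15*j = (j)*(j^2 - 2*j - 15) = j*(j + 3)*(j - 5)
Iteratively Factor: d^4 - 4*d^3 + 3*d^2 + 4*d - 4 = (d + 1)*(d^3 - 5*d^2 + 8*d - 4) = (d - 2)*(d + 1)*(d^2 - 3*d + 2) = (d - 2)^2*(d + 1)*(d - 1)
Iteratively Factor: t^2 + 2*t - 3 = (t - 1)*(t + 3)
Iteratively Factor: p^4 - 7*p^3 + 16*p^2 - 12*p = (p - 3)*(p^3 - 4*p^2 + 4*p) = (p - 3)*(p - 2)*(p^2 - 2*p) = p*(p - 3)*(p - 2)*(p - 2)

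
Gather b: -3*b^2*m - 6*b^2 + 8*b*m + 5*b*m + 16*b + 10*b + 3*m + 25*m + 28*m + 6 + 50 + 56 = b^2*(-3*m - 6) + b*(13*m + 26) + 56*m + 112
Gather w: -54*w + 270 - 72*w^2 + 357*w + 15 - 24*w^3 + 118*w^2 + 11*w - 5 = -24*w^3 + 46*w^2 + 314*w + 280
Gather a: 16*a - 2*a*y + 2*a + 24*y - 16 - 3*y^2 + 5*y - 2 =a*(18 - 2*y) - 3*y^2 + 29*y - 18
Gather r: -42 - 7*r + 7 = -7*r - 35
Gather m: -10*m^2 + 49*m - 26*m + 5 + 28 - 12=-10*m^2 + 23*m + 21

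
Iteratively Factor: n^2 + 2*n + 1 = (n + 1)*(n + 1)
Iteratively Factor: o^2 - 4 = (o + 2)*(o - 2)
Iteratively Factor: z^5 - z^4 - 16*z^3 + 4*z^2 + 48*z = (z + 3)*(z^4 - 4*z^3 - 4*z^2 + 16*z) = (z + 2)*(z + 3)*(z^3 - 6*z^2 + 8*z) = z*(z + 2)*(z + 3)*(z^2 - 6*z + 8) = z*(z - 2)*(z + 2)*(z + 3)*(z - 4)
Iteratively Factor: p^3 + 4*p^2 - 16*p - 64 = (p + 4)*(p^2 - 16) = (p - 4)*(p + 4)*(p + 4)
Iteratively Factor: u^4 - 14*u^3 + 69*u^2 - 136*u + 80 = (u - 5)*(u^3 - 9*u^2 + 24*u - 16) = (u - 5)*(u - 4)*(u^2 - 5*u + 4) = (u - 5)*(u - 4)^2*(u - 1)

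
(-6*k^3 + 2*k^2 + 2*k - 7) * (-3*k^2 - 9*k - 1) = 18*k^5 + 48*k^4 - 18*k^3 + k^2 + 61*k + 7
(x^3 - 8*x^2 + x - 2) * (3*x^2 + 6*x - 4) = 3*x^5 - 18*x^4 - 49*x^3 + 32*x^2 - 16*x + 8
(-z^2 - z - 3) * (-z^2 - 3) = z^4 + z^3 + 6*z^2 + 3*z + 9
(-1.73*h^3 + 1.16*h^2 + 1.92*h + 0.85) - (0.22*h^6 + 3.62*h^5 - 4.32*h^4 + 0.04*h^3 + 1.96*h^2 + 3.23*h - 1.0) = -0.22*h^6 - 3.62*h^5 + 4.32*h^4 - 1.77*h^3 - 0.8*h^2 - 1.31*h + 1.85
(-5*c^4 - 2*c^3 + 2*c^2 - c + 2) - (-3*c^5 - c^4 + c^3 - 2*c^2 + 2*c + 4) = 3*c^5 - 4*c^4 - 3*c^3 + 4*c^2 - 3*c - 2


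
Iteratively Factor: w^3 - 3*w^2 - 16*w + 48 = (w - 4)*(w^2 + w - 12) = (w - 4)*(w + 4)*(w - 3)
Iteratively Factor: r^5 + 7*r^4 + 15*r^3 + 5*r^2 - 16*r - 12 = (r + 2)*(r^4 + 5*r^3 + 5*r^2 - 5*r - 6) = (r + 2)*(r + 3)*(r^3 + 2*r^2 - r - 2) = (r - 1)*(r + 2)*(r + 3)*(r^2 + 3*r + 2) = (r - 1)*(r + 2)^2*(r + 3)*(r + 1)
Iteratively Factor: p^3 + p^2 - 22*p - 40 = (p + 2)*(p^2 - p - 20) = (p + 2)*(p + 4)*(p - 5)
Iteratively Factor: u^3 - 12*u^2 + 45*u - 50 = (u - 5)*(u^2 - 7*u + 10) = (u - 5)*(u - 2)*(u - 5)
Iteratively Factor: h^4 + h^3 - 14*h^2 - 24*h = (h + 3)*(h^3 - 2*h^2 - 8*h) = (h - 4)*(h + 3)*(h^2 + 2*h) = h*(h - 4)*(h + 3)*(h + 2)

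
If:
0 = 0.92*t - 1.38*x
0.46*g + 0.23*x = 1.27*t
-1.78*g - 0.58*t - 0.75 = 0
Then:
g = -0.37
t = -0.15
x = -0.10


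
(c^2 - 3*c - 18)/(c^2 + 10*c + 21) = (c - 6)/(c + 7)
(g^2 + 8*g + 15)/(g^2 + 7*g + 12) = (g + 5)/(g + 4)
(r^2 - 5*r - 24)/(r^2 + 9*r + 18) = (r - 8)/(r + 6)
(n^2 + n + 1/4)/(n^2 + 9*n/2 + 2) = (n + 1/2)/(n + 4)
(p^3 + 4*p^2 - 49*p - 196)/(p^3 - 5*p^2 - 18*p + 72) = (p^2 - 49)/(p^2 - 9*p + 18)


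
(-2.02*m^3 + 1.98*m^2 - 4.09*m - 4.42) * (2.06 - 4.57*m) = 9.2314*m^4 - 13.2098*m^3 + 22.7701*m^2 + 11.774*m - 9.1052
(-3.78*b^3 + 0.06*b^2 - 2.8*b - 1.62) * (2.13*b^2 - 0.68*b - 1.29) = -8.0514*b^5 + 2.6982*b^4 - 1.1286*b^3 - 1.624*b^2 + 4.7136*b + 2.0898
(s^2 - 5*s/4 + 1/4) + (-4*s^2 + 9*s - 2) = -3*s^2 + 31*s/4 - 7/4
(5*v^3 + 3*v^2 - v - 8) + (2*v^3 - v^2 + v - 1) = 7*v^3 + 2*v^2 - 9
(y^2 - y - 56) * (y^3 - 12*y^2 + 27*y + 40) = y^5 - 13*y^4 - 17*y^3 + 685*y^2 - 1552*y - 2240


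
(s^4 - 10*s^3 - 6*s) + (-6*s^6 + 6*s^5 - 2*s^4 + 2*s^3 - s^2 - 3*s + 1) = -6*s^6 + 6*s^5 - s^4 - 8*s^3 - s^2 - 9*s + 1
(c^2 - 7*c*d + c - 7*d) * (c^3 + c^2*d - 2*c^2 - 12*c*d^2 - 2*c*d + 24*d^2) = c^5 - 6*c^4*d - c^4 - 19*c^3*d^2 + 6*c^3*d - 2*c^3 + 84*c^2*d^3 + 19*c^2*d^2 + 12*c^2*d - 84*c*d^3 + 38*c*d^2 - 168*d^3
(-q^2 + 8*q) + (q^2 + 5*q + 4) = 13*q + 4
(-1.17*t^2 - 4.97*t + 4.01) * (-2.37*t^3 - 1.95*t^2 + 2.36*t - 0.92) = 2.7729*t^5 + 14.0604*t^4 - 2.5734*t^3 - 18.4723*t^2 + 14.036*t - 3.6892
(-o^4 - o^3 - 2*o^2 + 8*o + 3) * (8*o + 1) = -8*o^5 - 9*o^4 - 17*o^3 + 62*o^2 + 32*o + 3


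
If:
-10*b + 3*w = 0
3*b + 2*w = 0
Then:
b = 0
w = 0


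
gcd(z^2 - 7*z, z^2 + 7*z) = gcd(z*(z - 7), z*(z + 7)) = z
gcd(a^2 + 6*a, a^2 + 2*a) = a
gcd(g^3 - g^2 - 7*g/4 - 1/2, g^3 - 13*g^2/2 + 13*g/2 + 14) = 1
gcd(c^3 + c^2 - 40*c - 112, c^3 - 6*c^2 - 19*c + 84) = c^2 - 3*c - 28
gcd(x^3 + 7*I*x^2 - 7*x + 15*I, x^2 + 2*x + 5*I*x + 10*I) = x + 5*I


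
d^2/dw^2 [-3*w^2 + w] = -6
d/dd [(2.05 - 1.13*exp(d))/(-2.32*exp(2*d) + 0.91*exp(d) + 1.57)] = (-2.6216*exp(2*d) + 9.512*exp(d) - 3.6396)*exp(d)/(5.3824*exp(4*d) - 4.2224*exp(3*d) - 6.4567*exp(2*d) + 2.8574*exp(d) + 2.4649)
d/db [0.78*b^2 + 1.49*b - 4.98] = 1.56*b + 1.49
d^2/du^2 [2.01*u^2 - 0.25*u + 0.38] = 4.02000000000000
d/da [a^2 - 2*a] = 2*a - 2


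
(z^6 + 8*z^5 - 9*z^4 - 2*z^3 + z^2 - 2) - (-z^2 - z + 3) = z^6 + 8*z^5 - 9*z^4 - 2*z^3 + 2*z^2 + z - 5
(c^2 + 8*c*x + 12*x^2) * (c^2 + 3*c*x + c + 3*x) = c^4 + 11*c^3*x + c^3 + 36*c^2*x^2 + 11*c^2*x + 36*c*x^3 + 36*c*x^2 + 36*x^3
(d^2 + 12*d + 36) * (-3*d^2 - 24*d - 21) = -3*d^4 - 60*d^3 - 417*d^2 - 1116*d - 756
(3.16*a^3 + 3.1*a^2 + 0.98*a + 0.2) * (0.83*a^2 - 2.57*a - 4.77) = 2.6228*a^5 - 5.5482*a^4 - 22.2268*a^3 - 17.1396*a^2 - 5.1886*a - 0.954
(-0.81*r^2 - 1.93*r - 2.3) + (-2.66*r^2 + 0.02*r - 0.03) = -3.47*r^2 - 1.91*r - 2.33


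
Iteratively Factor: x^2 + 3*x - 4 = (x + 4)*(x - 1)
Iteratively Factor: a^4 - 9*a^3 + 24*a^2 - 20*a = (a)*(a^3 - 9*a^2 + 24*a - 20) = a*(a - 5)*(a^2 - 4*a + 4) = a*(a - 5)*(a - 2)*(a - 2)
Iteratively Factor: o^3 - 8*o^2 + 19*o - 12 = (o - 1)*(o^2 - 7*o + 12) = (o - 3)*(o - 1)*(o - 4)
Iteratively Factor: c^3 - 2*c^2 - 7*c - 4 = (c + 1)*(c^2 - 3*c - 4) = (c + 1)^2*(c - 4)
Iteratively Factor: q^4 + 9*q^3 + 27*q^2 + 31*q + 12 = (q + 3)*(q^3 + 6*q^2 + 9*q + 4) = (q + 1)*(q + 3)*(q^2 + 5*q + 4) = (q + 1)^2*(q + 3)*(q + 4)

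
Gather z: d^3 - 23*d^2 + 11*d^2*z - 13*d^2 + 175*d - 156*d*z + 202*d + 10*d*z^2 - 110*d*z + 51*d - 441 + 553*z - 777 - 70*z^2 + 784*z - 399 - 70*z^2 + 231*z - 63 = d^3 - 36*d^2 + 428*d + z^2*(10*d - 140) + z*(11*d^2 - 266*d + 1568) - 1680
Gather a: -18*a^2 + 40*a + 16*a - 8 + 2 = -18*a^2 + 56*a - 6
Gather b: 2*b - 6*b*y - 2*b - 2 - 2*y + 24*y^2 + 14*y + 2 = -6*b*y + 24*y^2 + 12*y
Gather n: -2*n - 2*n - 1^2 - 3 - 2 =-4*n - 6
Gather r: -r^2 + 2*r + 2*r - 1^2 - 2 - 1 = -r^2 + 4*r - 4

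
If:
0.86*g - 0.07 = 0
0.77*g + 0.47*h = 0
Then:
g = 0.08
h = -0.13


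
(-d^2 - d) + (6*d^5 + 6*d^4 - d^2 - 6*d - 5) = 6*d^5 + 6*d^4 - 2*d^2 - 7*d - 5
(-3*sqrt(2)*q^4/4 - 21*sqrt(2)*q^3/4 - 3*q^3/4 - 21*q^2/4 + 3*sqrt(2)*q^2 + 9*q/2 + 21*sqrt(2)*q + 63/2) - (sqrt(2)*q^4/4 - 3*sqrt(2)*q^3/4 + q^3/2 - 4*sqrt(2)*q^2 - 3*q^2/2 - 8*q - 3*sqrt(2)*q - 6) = -sqrt(2)*q^4 - 9*sqrt(2)*q^3/2 - 5*q^3/4 - 15*q^2/4 + 7*sqrt(2)*q^2 + 25*q/2 + 24*sqrt(2)*q + 75/2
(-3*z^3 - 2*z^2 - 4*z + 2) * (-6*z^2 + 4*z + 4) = 18*z^5 + 4*z^3 - 36*z^2 - 8*z + 8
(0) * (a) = 0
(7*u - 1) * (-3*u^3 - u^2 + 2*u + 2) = -21*u^4 - 4*u^3 + 15*u^2 + 12*u - 2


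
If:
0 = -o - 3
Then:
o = -3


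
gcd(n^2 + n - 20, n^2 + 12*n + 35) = n + 5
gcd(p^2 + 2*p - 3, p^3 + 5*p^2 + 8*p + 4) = 1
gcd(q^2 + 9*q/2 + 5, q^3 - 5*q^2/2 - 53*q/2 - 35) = q^2 + 9*q/2 + 5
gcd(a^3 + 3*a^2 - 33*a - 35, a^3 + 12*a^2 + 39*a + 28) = a^2 + 8*a + 7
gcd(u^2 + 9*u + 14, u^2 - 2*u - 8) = u + 2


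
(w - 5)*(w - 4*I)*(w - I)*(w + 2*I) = w^4 - 5*w^3 - 3*I*w^3 + 6*w^2 + 15*I*w^2 - 30*w - 8*I*w + 40*I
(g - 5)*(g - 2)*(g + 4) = g^3 - 3*g^2 - 18*g + 40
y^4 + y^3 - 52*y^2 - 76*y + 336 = (y - 7)*(y - 2)*(y + 4)*(y + 6)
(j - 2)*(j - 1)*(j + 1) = j^3 - 2*j^2 - j + 2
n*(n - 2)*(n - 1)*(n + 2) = n^4 - n^3 - 4*n^2 + 4*n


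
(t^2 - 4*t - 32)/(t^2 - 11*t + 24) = (t + 4)/(t - 3)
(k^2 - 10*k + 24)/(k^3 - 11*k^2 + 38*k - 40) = (k - 6)/(k^2 - 7*k + 10)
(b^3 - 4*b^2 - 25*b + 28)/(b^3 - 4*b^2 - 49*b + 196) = (b^2 + 3*b - 4)/(b^2 + 3*b - 28)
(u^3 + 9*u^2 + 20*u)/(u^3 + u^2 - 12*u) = (u + 5)/(u - 3)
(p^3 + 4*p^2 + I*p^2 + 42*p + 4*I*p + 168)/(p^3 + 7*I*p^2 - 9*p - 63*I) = (p^2 + p*(4 - 6*I) - 24*I)/(p^2 - 9)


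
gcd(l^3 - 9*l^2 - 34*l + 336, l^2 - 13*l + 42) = l - 7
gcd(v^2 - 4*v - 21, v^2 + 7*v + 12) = v + 3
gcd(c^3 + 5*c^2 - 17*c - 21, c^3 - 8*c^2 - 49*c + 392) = c + 7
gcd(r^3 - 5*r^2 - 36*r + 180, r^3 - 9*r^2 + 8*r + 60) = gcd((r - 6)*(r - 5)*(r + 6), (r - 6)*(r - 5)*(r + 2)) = r^2 - 11*r + 30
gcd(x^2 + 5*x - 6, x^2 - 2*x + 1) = x - 1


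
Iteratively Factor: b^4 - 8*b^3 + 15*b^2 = (b)*(b^3 - 8*b^2 + 15*b) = b*(b - 3)*(b^2 - 5*b) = b*(b - 5)*(b - 3)*(b)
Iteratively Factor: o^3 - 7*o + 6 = (o - 1)*(o^2 + o - 6) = (o - 2)*(o - 1)*(o + 3)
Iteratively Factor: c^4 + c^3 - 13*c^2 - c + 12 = (c - 1)*(c^3 + 2*c^2 - 11*c - 12) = (c - 3)*(c - 1)*(c^2 + 5*c + 4) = (c - 3)*(c - 1)*(c + 4)*(c + 1)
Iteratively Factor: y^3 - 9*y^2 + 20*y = (y)*(y^2 - 9*y + 20) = y*(y - 5)*(y - 4)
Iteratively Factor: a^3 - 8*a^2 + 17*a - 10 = (a - 1)*(a^2 - 7*a + 10) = (a - 5)*(a - 1)*(a - 2)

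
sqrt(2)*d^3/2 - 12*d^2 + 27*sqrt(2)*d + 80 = (d - 8*sqrt(2))*(d - 5*sqrt(2))*(sqrt(2)*d/2 + 1)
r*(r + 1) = r^2 + r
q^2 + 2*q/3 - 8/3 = (q - 4/3)*(q + 2)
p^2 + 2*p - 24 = (p - 4)*(p + 6)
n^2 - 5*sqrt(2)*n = n*(n - 5*sqrt(2))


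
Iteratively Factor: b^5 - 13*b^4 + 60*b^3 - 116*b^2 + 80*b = (b - 5)*(b^4 - 8*b^3 + 20*b^2 - 16*b) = b*(b - 5)*(b^3 - 8*b^2 + 20*b - 16) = b*(b - 5)*(b - 4)*(b^2 - 4*b + 4) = b*(b - 5)*(b - 4)*(b - 2)*(b - 2)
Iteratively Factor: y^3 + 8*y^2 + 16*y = (y)*(y^2 + 8*y + 16) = y*(y + 4)*(y + 4)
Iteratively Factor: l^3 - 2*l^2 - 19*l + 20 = (l - 5)*(l^2 + 3*l - 4) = (l - 5)*(l + 4)*(l - 1)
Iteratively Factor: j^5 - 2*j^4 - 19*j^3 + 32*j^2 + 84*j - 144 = (j - 2)*(j^4 - 19*j^2 - 6*j + 72) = (j - 2)*(j + 3)*(j^3 - 3*j^2 - 10*j + 24) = (j - 2)^2*(j + 3)*(j^2 - j - 12) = (j - 2)^2*(j + 3)^2*(j - 4)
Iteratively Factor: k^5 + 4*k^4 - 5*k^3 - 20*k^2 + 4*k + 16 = (k + 1)*(k^4 + 3*k^3 - 8*k^2 - 12*k + 16) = (k + 1)*(k + 2)*(k^3 + k^2 - 10*k + 8) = (k + 1)*(k + 2)*(k + 4)*(k^2 - 3*k + 2) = (k - 1)*(k + 1)*(k + 2)*(k + 4)*(k - 2)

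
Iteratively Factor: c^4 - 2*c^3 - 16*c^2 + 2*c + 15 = (c - 5)*(c^3 + 3*c^2 - c - 3) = (c - 5)*(c + 3)*(c^2 - 1) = (c - 5)*(c - 1)*(c + 3)*(c + 1)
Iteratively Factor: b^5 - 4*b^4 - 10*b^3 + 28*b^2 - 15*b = (b - 5)*(b^4 + b^3 - 5*b^2 + 3*b) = (b - 5)*(b - 1)*(b^3 + 2*b^2 - 3*b) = (b - 5)*(b - 1)*(b + 3)*(b^2 - b) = b*(b - 5)*(b - 1)*(b + 3)*(b - 1)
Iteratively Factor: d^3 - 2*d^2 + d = (d - 1)*(d^2 - d) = d*(d - 1)*(d - 1)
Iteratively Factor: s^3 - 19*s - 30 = (s - 5)*(s^2 + 5*s + 6) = (s - 5)*(s + 3)*(s + 2)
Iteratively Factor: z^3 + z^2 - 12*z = (z)*(z^2 + z - 12) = z*(z - 3)*(z + 4)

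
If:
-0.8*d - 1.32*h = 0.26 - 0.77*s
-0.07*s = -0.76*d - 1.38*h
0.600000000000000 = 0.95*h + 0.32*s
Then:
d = -0.96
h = 0.54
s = 0.27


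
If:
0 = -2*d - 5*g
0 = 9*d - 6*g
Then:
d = 0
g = 0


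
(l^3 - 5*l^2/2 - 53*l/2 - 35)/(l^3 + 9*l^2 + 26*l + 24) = (2*l^2 - 9*l - 35)/(2*(l^2 + 7*l + 12))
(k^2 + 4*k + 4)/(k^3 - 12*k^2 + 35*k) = (k^2 + 4*k + 4)/(k*(k^2 - 12*k + 35))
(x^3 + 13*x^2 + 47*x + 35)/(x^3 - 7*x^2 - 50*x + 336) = (x^2 + 6*x + 5)/(x^2 - 14*x + 48)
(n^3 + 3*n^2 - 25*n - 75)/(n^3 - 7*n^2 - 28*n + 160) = (n^2 - 2*n - 15)/(n^2 - 12*n + 32)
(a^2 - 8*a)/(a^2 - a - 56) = a/(a + 7)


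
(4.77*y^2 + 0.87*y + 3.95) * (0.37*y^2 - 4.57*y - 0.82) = 1.7649*y^4 - 21.477*y^3 - 6.4258*y^2 - 18.7649*y - 3.239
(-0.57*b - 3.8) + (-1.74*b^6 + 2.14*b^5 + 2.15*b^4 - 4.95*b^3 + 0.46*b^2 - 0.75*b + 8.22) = -1.74*b^6 + 2.14*b^5 + 2.15*b^4 - 4.95*b^3 + 0.46*b^2 - 1.32*b + 4.42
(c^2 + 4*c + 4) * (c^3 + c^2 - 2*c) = c^5 + 5*c^4 + 6*c^3 - 4*c^2 - 8*c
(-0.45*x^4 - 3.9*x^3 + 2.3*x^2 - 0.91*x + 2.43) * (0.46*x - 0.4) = -0.207*x^5 - 1.614*x^4 + 2.618*x^3 - 1.3386*x^2 + 1.4818*x - 0.972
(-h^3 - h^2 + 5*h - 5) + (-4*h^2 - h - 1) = -h^3 - 5*h^2 + 4*h - 6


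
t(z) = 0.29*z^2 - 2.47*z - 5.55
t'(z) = 0.58*z - 2.47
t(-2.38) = 1.97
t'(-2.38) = -3.85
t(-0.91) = -3.06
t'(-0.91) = -3.00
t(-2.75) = 3.44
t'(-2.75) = -4.06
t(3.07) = -10.40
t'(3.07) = -0.69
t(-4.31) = 10.48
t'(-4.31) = -4.97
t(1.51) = -8.62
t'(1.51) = -1.59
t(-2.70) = 3.23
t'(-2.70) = -4.04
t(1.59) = -8.74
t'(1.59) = -1.55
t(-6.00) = 19.71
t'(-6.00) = -5.95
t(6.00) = -9.93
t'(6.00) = 1.01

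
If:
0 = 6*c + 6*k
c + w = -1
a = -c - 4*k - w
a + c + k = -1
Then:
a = -1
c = -1/2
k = 1/2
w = -1/2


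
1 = 1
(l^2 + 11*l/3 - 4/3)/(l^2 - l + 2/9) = 3*(l + 4)/(3*l - 2)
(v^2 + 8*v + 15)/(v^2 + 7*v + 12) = (v + 5)/(v + 4)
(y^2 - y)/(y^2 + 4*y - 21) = y*(y - 1)/(y^2 + 4*y - 21)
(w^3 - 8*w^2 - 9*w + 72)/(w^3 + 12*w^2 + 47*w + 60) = (w^2 - 11*w + 24)/(w^2 + 9*w + 20)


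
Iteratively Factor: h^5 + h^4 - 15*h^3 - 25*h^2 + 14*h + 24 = (h - 1)*(h^4 + 2*h^3 - 13*h^2 - 38*h - 24) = (h - 1)*(h + 1)*(h^3 + h^2 - 14*h - 24) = (h - 1)*(h + 1)*(h + 3)*(h^2 - 2*h - 8) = (h - 4)*(h - 1)*(h + 1)*(h + 3)*(h + 2)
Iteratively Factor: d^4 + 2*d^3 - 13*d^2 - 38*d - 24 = (d + 3)*(d^3 - d^2 - 10*d - 8) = (d + 2)*(d + 3)*(d^2 - 3*d - 4) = (d - 4)*(d + 2)*(d + 3)*(d + 1)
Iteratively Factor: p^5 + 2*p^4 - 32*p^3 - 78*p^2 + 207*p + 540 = (p + 4)*(p^4 - 2*p^3 - 24*p^2 + 18*p + 135) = (p - 5)*(p + 4)*(p^3 + 3*p^2 - 9*p - 27) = (p - 5)*(p + 3)*(p + 4)*(p^2 - 9) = (p - 5)*(p - 3)*(p + 3)*(p + 4)*(p + 3)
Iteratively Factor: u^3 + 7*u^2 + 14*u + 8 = (u + 1)*(u^2 + 6*u + 8) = (u + 1)*(u + 2)*(u + 4)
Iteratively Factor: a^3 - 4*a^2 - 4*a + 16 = (a - 2)*(a^2 - 2*a - 8) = (a - 4)*(a - 2)*(a + 2)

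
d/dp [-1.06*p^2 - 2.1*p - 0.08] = -2.12*p - 2.1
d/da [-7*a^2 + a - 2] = 1 - 14*a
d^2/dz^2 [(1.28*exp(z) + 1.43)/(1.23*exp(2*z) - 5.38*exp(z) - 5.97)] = (1.936512*exp(4*z) + 17.12406*exp(3*z) + 28.006362*exp(2*z) + 42.281216*exp(z) - 0.309246000000002)*exp(z)/(1.860867*exp(6*z) - 24.418206*exp(5*z) + 79.708797*exp(4*z) + 81.314396*exp(3*z) - 386.879283*exp(2*z) - 575.244126*exp(z) - 212.776173)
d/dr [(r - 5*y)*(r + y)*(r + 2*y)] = 3*r^2 - 4*r*y - 13*y^2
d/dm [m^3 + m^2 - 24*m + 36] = 3*m^2 + 2*m - 24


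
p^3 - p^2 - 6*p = p*(p - 3)*(p + 2)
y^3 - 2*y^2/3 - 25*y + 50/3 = (y - 5)*(y - 2/3)*(y + 5)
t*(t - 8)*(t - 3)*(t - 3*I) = t^4 - 11*t^3 - 3*I*t^3 + 24*t^2 + 33*I*t^2 - 72*I*t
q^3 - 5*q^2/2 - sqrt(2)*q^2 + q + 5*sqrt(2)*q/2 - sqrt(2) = (q - 2)*(q - 1/2)*(q - sqrt(2))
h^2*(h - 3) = h^3 - 3*h^2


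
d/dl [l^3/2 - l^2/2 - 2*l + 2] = 3*l^2/2 - l - 2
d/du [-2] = 0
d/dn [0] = 0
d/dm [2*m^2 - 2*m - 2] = 4*m - 2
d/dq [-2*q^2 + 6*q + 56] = 6 - 4*q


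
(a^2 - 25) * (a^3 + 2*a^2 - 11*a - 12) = a^5 + 2*a^4 - 36*a^3 - 62*a^2 + 275*a + 300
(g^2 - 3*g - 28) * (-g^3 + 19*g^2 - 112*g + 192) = -g^5 + 22*g^4 - 141*g^3 - 4*g^2 + 2560*g - 5376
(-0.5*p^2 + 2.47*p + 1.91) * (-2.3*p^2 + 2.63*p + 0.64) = 1.15*p^4 - 6.996*p^3 + 1.7831*p^2 + 6.6041*p + 1.2224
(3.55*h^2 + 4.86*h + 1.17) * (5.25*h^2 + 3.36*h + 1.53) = 18.6375*h^4 + 37.443*h^3 + 27.9036*h^2 + 11.367*h + 1.7901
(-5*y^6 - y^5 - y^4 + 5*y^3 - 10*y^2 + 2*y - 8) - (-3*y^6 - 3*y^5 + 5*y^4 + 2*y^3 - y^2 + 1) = -2*y^6 + 2*y^5 - 6*y^4 + 3*y^3 - 9*y^2 + 2*y - 9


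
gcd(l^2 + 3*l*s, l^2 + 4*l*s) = l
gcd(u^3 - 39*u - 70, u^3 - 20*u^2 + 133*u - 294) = u - 7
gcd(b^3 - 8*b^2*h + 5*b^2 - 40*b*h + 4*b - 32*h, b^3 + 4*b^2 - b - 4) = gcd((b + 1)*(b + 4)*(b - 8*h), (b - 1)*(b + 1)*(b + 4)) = b^2 + 5*b + 4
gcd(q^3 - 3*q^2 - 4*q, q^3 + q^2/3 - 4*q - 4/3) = 1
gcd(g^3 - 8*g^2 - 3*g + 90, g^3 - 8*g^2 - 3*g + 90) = g^3 - 8*g^2 - 3*g + 90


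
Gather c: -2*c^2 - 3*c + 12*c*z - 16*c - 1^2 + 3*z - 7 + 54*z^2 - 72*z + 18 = -2*c^2 + c*(12*z - 19) + 54*z^2 - 69*z + 10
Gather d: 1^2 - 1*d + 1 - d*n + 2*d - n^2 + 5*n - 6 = d*(1 - n) - n^2 + 5*n - 4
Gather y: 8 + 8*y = 8*y + 8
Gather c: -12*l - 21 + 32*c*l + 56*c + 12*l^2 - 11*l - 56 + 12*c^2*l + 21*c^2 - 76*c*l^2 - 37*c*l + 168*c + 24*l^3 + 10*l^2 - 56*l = c^2*(12*l + 21) + c*(-76*l^2 - 5*l + 224) + 24*l^3 + 22*l^2 - 79*l - 77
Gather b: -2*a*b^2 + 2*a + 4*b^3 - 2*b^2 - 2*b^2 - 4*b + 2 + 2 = 2*a + 4*b^3 + b^2*(-2*a - 4) - 4*b + 4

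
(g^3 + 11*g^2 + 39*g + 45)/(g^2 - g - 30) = (g^2 + 6*g + 9)/(g - 6)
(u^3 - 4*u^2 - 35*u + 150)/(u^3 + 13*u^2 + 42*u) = (u^2 - 10*u + 25)/(u*(u + 7))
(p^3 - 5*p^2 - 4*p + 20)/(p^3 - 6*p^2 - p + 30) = (p - 2)/(p - 3)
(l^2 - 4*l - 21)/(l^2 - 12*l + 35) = (l + 3)/(l - 5)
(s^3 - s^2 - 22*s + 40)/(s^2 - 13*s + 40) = (s^3 - s^2 - 22*s + 40)/(s^2 - 13*s + 40)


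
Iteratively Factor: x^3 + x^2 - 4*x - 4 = (x - 2)*(x^2 + 3*x + 2) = (x - 2)*(x + 1)*(x + 2)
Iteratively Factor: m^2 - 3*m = (m)*(m - 3)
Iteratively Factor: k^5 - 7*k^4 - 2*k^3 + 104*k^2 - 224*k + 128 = (k - 4)*(k^4 - 3*k^3 - 14*k^2 + 48*k - 32) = (k - 4)*(k - 1)*(k^3 - 2*k^2 - 16*k + 32) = (k - 4)*(k - 2)*(k - 1)*(k^2 - 16) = (k - 4)^2*(k - 2)*(k - 1)*(k + 4)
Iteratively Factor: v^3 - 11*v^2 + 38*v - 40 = (v - 5)*(v^2 - 6*v + 8) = (v - 5)*(v - 2)*(v - 4)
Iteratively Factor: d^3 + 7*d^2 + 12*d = (d + 3)*(d^2 + 4*d) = d*(d + 3)*(d + 4)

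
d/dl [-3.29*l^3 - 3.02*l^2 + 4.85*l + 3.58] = -9.87*l^2 - 6.04*l + 4.85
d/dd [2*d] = 2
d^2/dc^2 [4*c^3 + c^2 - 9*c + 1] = 24*c + 2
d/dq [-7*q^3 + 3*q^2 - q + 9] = -21*q^2 + 6*q - 1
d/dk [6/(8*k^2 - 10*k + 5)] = 12*(5 - 8*k)/(8*k^2 - 10*k + 5)^2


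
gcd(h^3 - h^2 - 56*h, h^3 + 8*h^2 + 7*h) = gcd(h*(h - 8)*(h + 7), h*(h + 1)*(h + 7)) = h^2 + 7*h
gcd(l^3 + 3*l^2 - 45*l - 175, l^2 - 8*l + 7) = l - 7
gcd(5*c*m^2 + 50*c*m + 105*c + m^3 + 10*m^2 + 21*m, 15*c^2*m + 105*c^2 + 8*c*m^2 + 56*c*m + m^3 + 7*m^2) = 5*c*m + 35*c + m^2 + 7*m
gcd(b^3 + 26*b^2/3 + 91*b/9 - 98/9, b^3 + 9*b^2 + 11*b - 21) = b + 7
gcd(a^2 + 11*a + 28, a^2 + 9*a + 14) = a + 7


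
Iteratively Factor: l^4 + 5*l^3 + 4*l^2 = (l + 4)*(l^3 + l^2) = (l + 1)*(l + 4)*(l^2) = l*(l + 1)*(l + 4)*(l)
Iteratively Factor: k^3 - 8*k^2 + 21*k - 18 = (k - 3)*(k^2 - 5*k + 6) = (k - 3)*(k - 2)*(k - 3)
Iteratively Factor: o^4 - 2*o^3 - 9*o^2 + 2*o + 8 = (o + 2)*(o^3 - 4*o^2 - o + 4) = (o - 4)*(o + 2)*(o^2 - 1) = (o - 4)*(o - 1)*(o + 2)*(o + 1)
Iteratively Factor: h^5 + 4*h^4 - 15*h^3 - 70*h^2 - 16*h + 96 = (h + 3)*(h^4 + h^3 - 18*h^2 - 16*h + 32) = (h - 1)*(h + 3)*(h^3 + 2*h^2 - 16*h - 32) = (h - 1)*(h + 3)*(h + 4)*(h^2 - 2*h - 8) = (h - 1)*(h + 2)*(h + 3)*(h + 4)*(h - 4)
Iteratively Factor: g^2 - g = (g - 1)*(g)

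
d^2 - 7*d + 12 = (d - 4)*(d - 3)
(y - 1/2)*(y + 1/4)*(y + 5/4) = y^3 + y^2 - 7*y/16 - 5/32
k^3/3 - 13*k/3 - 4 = (k/3 + 1/3)*(k - 4)*(k + 3)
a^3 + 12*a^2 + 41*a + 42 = (a + 2)*(a + 3)*(a + 7)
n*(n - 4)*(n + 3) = n^3 - n^2 - 12*n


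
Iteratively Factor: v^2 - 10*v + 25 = (v - 5)*(v - 5)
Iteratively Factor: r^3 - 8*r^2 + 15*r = (r - 3)*(r^2 - 5*r) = (r - 5)*(r - 3)*(r)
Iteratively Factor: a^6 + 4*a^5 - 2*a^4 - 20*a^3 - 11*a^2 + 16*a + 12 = (a - 1)*(a^5 + 5*a^4 + 3*a^3 - 17*a^2 - 28*a - 12) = (a - 1)*(a + 1)*(a^4 + 4*a^3 - a^2 - 16*a - 12) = (a - 1)*(a + 1)*(a + 2)*(a^3 + 2*a^2 - 5*a - 6) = (a - 1)*(a + 1)^2*(a + 2)*(a^2 + a - 6) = (a - 2)*(a - 1)*(a + 1)^2*(a + 2)*(a + 3)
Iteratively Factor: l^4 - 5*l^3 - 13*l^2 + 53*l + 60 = (l + 3)*(l^3 - 8*l^2 + 11*l + 20) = (l - 5)*(l + 3)*(l^2 - 3*l - 4) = (l - 5)*(l - 4)*(l + 3)*(l + 1)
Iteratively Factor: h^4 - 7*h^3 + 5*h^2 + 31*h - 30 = (h - 5)*(h^3 - 2*h^2 - 5*h + 6) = (h - 5)*(h - 1)*(h^2 - h - 6) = (h - 5)*(h - 3)*(h - 1)*(h + 2)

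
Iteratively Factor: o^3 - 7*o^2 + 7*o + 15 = (o - 3)*(o^2 - 4*o - 5) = (o - 3)*(o + 1)*(o - 5)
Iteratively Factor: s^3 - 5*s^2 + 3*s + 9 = (s - 3)*(s^2 - 2*s - 3) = (s - 3)*(s + 1)*(s - 3)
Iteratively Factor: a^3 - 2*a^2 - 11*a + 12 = (a - 4)*(a^2 + 2*a - 3) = (a - 4)*(a + 3)*(a - 1)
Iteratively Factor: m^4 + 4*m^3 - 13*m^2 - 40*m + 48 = (m + 4)*(m^3 - 13*m + 12) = (m + 4)^2*(m^2 - 4*m + 3) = (m - 1)*(m + 4)^2*(m - 3)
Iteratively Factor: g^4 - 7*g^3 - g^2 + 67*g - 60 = (g - 4)*(g^3 - 3*g^2 - 13*g + 15) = (g - 4)*(g + 3)*(g^2 - 6*g + 5) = (g - 4)*(g - 1)*(g + 3)*(g - 5)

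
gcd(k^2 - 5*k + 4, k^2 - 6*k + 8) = k - 4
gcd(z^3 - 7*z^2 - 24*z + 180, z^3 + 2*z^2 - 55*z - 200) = z + 5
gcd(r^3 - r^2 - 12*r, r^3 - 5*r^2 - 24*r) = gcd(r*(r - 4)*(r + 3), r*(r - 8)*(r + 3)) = r^2 + 3*r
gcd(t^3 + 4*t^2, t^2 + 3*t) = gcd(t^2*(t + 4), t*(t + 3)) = t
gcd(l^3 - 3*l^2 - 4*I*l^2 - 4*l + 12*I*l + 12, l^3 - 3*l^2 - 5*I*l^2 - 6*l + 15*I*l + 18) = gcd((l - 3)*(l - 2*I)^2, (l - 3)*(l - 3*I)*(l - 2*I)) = l^2 + l*(-3 - 2*I) + 6*I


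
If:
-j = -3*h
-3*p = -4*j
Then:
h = p/4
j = 3*p/4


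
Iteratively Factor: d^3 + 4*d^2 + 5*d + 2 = (d + 1)*(d^2 + 3*d + 2) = (d + 1)^2*(d + 2)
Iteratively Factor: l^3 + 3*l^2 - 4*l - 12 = (l + 3)*(l^2 - 4) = (l + 2)*(l + 3)*(l - 2)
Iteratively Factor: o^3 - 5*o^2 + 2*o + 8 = (o - 4)*(o^2 - o - 2) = (o - 4)*(o + 1)*(o - 2)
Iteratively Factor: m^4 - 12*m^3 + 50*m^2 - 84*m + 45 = (m - 3)*(m^3 - 9*m^2 + 23*m - 15) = (m - 3)*(m - 1)*(m^2 - 8*m + 15) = (m - 3)^2*(m - 1)*(m - 5)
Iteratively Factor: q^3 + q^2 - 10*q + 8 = (q - 1)*(q^2 + 2*q - 8) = (q - 2)*(q - 1)*(q + 4)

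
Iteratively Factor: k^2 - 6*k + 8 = (k - 4)*(k - 2)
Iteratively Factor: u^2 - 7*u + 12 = (u - 3)*(u - 4)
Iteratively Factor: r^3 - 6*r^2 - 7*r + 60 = (r + 3)*(r^2 - 9*r + 20) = (r - 5)*(r + 3)*(r - 4)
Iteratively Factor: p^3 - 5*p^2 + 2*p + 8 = (p - 4)*(p^2 - p - 2) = (p - 4)*(p - 2)*(p + 1)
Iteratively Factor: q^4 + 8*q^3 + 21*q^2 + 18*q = (q)*(q^3 + 8*q^2 + 21*q + 18) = q*(q + 3)*(q^2 + 5*q + 6) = q*(q + 3)^2*(q + 2)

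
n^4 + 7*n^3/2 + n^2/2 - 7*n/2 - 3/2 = (n - 1)*(n + 1/2)*(n + 1)*(n + 3)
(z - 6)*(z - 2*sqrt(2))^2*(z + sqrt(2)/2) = z^4 - 6*z^3 - 7*sqrt(2)*z^3/2 + 4*z^2 + 21*sqrt(2)*z^2 - 24*z + 4*sqrt(2)*z - 24*sqrt(2)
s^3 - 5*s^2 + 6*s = s*(s - 3)*(s - 2)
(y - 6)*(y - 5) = y^2 - 11*y + 30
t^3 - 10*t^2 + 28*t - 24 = (t - 6)*(t - 2)^2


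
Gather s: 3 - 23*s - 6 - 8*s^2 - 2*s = -8*s^2 - 25*s - 3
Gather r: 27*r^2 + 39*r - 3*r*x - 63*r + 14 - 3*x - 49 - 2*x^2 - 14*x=27*r^2 + r*(-3*x - 24) - 2*x^2 - 17*x - 35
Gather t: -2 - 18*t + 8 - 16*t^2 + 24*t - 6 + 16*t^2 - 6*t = 0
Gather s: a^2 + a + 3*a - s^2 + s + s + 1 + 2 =a^2 + 4*a - s^2 + 2*s + 3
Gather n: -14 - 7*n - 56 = -7*n - 70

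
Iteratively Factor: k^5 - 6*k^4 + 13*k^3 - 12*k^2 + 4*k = (k - 2)*(k^4 - 4*k^3 + 5*k^2 - 2*k) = (k - 2)*(k - 1)*(k^3 - 3*k^2 + 2*k) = (k - 2)^2*(k - 1)*(k^2 - k) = (k - 2)^2*(k - 1)^2*(k)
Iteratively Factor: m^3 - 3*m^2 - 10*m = (m + 2)*(m^2 - 5*m) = m*(m + 2)*(m - 5)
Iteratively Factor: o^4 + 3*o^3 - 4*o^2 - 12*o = (o + 3)*(o^3 - 4*o) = (o + 2)*(o + 3)*(o^2 - 2*o) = o*(o + 2)*(o + 3)*(o - 2)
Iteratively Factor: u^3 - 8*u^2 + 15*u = (u - 3)*(u^2 - 5*u) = (u - 5)*(u - 3)*(u)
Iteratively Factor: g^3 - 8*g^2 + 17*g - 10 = (g - 1)*(g^2 - 7*g + 10) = (g - 2)*(g - 1)*(g - 5)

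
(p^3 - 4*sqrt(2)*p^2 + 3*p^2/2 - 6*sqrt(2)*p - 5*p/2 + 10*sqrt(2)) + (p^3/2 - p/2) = 3*p^3/2 - 4*sqrt(2)*p^2 + 3*p^2/2 - 6*sqrt(2)*p - 3*p + 10*sqrt(2)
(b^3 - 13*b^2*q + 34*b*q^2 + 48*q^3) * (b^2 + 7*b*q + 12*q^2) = b^5 - 6*b^4*q - 45*b^3*q^2 + 130*b^2*q^3 + 744*b*q^4 + 576*q^5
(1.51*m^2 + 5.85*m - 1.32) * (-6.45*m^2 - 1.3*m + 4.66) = -9.7395*m^4 - 39.6955*m^3 + 7.9456*m^2 + 28.977*m - 6.1512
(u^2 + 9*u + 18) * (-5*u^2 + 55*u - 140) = -5*u^4 + 10*u^3 + 265*u^2 - 270*u - 2520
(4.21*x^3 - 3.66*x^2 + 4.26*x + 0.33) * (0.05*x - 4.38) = 0.2105*x^4 - 18.6228*x^3 + 16.2438*x^2 - 18.6423*x - 1.4454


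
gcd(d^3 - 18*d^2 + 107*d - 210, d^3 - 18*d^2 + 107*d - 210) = d^3 - 18*d^2 + 107*d - 210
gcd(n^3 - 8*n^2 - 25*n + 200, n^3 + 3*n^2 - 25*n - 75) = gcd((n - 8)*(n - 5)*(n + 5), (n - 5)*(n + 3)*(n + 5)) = n^2 - 25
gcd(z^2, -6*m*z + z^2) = z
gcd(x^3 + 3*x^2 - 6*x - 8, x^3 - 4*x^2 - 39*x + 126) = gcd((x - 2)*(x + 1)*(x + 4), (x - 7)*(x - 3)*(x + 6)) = 1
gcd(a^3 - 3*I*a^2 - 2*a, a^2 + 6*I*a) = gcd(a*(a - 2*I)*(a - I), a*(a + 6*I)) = a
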